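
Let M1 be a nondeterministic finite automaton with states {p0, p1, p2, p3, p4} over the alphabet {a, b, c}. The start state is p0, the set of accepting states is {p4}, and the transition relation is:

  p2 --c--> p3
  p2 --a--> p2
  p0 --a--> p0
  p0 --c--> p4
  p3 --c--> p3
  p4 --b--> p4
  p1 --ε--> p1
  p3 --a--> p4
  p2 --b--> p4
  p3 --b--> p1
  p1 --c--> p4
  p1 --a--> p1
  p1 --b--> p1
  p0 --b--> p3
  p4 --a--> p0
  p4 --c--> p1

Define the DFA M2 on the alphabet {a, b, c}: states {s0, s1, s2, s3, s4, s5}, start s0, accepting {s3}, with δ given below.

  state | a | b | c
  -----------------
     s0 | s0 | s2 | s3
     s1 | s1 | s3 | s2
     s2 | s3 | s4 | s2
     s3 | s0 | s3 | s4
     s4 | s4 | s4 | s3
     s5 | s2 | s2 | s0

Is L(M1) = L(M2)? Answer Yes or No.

Exploring the product automaton M1 × M2 from the start pair (p0, s0), following both machines on each input symbol, reaches 4 state pairs: (p0, s0), (p3, s2), (p4, s3), (p1, s4).
M1 accepts in {p4} and M2 accepts in {s3}. In every reachable pair the two components are either both accepting — (p4, s3) — or both non-accepting, so no string is accepted by exactly one of the machines: L(M1) \ L(M2) and L(M2) \ L(M1) are both empty.
Hence every string is accepted by M1 iff it is accepted by M2, and the two languages coincide.

Yes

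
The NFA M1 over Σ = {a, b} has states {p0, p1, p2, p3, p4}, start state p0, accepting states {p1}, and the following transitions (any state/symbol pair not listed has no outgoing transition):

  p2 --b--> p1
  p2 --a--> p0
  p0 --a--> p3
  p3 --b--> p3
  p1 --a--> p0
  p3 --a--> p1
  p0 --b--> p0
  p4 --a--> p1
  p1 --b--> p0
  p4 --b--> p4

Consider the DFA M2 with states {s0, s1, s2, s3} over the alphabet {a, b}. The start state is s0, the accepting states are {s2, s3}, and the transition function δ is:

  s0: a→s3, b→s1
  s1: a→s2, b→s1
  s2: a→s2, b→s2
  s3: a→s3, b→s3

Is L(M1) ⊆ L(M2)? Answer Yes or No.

Yes

Exploring the product automaton M1 × M2 from the start pair (p0, s0), following both machines on each input symbol, reaches 8 state pairs: (p0, s0), (p3, s3), (p0, s1), (p1, s3), (p3, s2), (p0, s3), (p1, s2), (p0, s2).
M1 accepts in {p1} and M2 accepts in {s2, s3}. The reachable pairs whose M1-component is accepting are (p1, s3), (p1, s2); in each of them the M2-component is accepting too, so the product for L(M1) \ L(M2) (M1-component accepting, M2-component rejecting) has no reachable accepting pair and the difference is empty.
Hence every string in L(M1) is also in L(M2).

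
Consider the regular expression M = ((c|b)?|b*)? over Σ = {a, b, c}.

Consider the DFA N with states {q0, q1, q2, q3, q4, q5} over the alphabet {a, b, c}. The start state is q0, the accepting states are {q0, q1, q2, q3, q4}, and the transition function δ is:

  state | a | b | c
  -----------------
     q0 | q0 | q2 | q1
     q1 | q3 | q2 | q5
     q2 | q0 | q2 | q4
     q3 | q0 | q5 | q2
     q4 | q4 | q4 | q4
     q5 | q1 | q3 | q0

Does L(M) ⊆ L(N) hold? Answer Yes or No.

Converting the expression M to a DFA (subset construction, then merging equivalent states) gives the minimal DFA with states {m0, m1, m2, m3}, start state m0, accepting states {m0, m2, m3} and transitions m0: a→m1, b→m2, c→m3; m1: a→m1, b→m1, c→m1; m2: a→m1, b→m2, c→m1; m3: a→m1, b→m1, c→m1.
Exploring the product automaton M × N from the start pair (m0, q0), following both machines on each input symbol, reaches 9 state pairs: (m0, q0), (m1, q0), (m2, q2), (m3, q1), (m1, q2), (m1, q1), (m1, q4), (m1, q3), (m1, q5).
M accepts in {m0, m2, m3} and N accepts in {q0, q1, q2, q3, q4}. The reachable pairs whose M-component is accepting are (m0, q0), (m2, q2), (m3, q1); in each of them the N-component is accepting too, so the product for L(M) \ L(N) (M-component accepting, N-component rejecting) has no reachable accepting pair and the difference is empty.
Hence every string in L(M) is also in L(N).

Yes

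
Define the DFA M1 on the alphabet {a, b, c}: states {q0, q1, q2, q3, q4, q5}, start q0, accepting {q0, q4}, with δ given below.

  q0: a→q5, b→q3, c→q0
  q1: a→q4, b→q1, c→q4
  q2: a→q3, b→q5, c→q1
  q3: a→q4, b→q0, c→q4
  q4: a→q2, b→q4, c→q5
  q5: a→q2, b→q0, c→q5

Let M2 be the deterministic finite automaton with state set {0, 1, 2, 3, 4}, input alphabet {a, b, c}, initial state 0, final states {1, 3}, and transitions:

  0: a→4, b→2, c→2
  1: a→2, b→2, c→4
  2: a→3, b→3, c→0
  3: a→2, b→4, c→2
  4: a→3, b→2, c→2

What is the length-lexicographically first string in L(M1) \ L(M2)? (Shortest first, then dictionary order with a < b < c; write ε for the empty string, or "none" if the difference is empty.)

ε

The empty string ε is accepted by M1 but not by M2.
Since ε is the unique shortest string, it is the required witness.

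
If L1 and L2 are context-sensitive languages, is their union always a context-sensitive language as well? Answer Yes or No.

A linear-bounded automaton can nondeterministically choose to simulate the LBA for L₁ or the LBA for L₂; equivalently, with disjoint nonterminals, S → S₁ | S₂ added to two noncontracting grammars is still noncontracting.
So the context-sensitive languages are closed under union.

Yes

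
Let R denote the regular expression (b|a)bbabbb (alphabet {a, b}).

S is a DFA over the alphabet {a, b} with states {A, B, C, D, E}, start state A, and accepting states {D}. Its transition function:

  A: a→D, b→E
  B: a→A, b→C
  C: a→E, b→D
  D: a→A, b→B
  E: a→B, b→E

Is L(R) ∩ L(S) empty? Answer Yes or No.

Yes

Converting the expression R to a DFA (subset construction, then merging equivalent states) gives the minimal DFA with states {r0, r1, r2, r3, r4, r5, r6, r7, r8}, start state r0, accepting states {r8} and transitions r0: a→r1, b→r1; r1: a→r2, b→r3; r2: a→r2, b→r2; r3: a→r2, b→r4; r4: a→r5, b→r2; r5: a→r2, b→r6; r6: a→r2, b→r7; r7: a→r2, b→r8; r8: a→r2, b→r2.
Exploring the product automaton R × S from the start pair (r0, A), following both machines on each input symbol, reaches 20 state pairs: (r0, A), (r1, D), (r1, E), (r2, A), (r3, B), (r2, B), (r3, E), (r2, D), (r2, E), (r4, C), (r2, C), (r4, E), (r5, E), (r5, B), (r6, E), (r6, C), (r7, E), (r7, D), (r8, E), (r8, B).
R accepts in {r8} and S accepts in {D}; no reachable pair has both components accepting, so no string drives both machines to acceptance simultaneously and L(R) ∩ L(S) = ∅.
So no string is accepted by both, and the intersection is empty.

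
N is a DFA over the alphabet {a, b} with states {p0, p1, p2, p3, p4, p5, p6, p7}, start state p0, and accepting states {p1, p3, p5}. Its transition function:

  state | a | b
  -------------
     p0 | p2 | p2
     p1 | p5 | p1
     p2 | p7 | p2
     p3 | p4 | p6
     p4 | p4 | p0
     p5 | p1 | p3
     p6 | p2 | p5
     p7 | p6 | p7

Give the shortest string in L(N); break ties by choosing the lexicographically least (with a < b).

A breadth-first search from p0 reaches an accepting state first via the path p0 → p2 → p7 → p6 → p5 on input aaab.
No string of length < 4 is accepted (BFS exhausts all shorter strings without reaching an accepting state), and aaab is the lexicographically least accepting string of length 4.

aaab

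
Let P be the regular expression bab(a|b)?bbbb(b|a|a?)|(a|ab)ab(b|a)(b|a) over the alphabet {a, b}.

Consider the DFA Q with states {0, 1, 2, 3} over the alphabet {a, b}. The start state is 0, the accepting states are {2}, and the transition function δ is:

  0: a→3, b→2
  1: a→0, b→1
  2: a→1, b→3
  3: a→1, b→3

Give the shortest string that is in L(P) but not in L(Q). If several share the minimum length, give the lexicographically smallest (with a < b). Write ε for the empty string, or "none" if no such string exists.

The string aabaa is accepted by P but not by Q.
No shorter string lies in the difference, and aabaa is the lexicographically first length-5 string in L(P) \ L(Q).

aabaa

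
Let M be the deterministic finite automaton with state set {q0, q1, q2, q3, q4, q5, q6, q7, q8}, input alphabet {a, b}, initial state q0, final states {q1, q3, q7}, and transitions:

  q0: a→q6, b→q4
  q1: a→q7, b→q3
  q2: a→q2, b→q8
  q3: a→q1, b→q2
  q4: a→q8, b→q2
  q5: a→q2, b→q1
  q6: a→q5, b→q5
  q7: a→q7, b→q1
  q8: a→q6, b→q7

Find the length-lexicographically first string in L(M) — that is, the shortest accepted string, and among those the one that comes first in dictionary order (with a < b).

A breadth-first search from q0 reaches an accepting state first via the path q0 → q6 → q5 → q1 on input aab.
No string of length < 3 is accepted (BFS exhausts all shorter strings without reaching an accepting state), and aab is the lexicographically least accepting string of length 3.

aab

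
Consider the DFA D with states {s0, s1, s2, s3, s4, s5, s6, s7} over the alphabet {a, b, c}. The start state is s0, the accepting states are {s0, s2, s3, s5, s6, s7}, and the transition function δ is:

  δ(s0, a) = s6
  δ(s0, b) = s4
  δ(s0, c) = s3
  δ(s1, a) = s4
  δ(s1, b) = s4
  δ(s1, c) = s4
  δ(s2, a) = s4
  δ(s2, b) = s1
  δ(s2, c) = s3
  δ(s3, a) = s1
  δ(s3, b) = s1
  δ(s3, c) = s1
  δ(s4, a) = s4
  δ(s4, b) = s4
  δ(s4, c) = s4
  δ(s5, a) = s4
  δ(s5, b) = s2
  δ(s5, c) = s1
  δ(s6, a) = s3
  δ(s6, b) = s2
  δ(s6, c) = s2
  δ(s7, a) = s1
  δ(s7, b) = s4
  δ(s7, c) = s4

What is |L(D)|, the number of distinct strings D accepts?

8

The useful subgraph on states {s0, s2, s3, s6} is acyclic, so L(D) is finite; the longest accepting path visits 4 useful states, giving maximum string length 3.
Counting accepting paths from s0 by length: 1 of length 0, 2 of length 1, 3 of length 2, 2 of length 3. Total 8.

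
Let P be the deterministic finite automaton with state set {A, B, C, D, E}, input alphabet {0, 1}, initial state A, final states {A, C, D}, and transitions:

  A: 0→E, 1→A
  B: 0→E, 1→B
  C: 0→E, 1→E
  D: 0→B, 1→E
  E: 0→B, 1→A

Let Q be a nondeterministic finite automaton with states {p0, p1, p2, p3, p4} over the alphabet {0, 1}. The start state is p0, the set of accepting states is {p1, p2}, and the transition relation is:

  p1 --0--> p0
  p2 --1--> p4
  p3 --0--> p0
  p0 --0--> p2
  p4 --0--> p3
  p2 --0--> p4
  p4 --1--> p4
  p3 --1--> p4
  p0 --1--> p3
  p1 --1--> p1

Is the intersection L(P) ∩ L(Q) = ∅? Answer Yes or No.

Yes

Exploring the product automaton P × Q from the start pair (A, p0), following both machines on each input symbol, reaches 11 state pairs: (A, p0), (E, p2), (A, p3), (B, p4), (A, p4), (E, p0), (E, p3), (B, p2), (B, p0), (E, p4), (B, p3).
P accepts in {A, C, D} and Q accepts in {p1, p2}; no reachable pair has both components accepting, so no string drives both machines to acceptance simultaneously and L(P) ∩ L(Q) = ∅.
So no string is accepted by both, and the intersection is empty.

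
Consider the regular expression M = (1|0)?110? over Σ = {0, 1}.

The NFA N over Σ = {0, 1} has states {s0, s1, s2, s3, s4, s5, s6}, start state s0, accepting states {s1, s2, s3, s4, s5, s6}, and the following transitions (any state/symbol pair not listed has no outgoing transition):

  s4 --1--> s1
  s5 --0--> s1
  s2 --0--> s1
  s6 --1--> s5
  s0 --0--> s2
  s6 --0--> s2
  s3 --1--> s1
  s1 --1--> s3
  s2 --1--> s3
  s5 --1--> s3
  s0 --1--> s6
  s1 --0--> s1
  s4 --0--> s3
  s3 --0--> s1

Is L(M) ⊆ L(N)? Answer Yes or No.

Converting the expression M to a DFA (subset construction, then merging equivalent states) gives the minimal DFA with states {m0, m1, m2, m3, m4, m5, m6, m7}, start state m0, accepting states {m5, m6, m7} and transitions m0: 0→m1, 1→m2; m1: 0→m3, 1→m4; m2: 0→m3, 1→m5; m3: 0→m3, 1→m3; m4: 0→m3, 1→m6; m5: 0→m7, 1→m6; m6: 0→m7, 1→m3; m7: 0→m3, 1→m3.
Exploring the product automaton M × N from the start pair (m0, s0), following both machines on each input symbol, reaches 11 state pairs: (m0, s0), (m1, s2), (m2, s6), (m3, s1), (m4, s3), (m3, s2), (m5, s5), (m3, s3), (m6, s1), (m7, s1), (m6, s3).
M accepts in {m5, m6, m7} and N accepts in {s1, s2, s3, s4, s5, s6}. The reachable pairs whose M-component is accepting are (m5, s5), (m6, s1), (m7, s1), (m6, s3); in each of them the N-component is accepting too, so the product for L(M) \ L(N) (M-component accepting, N-component rejecting) has no reachable accepting pair and the difference is empty.
Hence every string in L(M) is also in L(N).

Yes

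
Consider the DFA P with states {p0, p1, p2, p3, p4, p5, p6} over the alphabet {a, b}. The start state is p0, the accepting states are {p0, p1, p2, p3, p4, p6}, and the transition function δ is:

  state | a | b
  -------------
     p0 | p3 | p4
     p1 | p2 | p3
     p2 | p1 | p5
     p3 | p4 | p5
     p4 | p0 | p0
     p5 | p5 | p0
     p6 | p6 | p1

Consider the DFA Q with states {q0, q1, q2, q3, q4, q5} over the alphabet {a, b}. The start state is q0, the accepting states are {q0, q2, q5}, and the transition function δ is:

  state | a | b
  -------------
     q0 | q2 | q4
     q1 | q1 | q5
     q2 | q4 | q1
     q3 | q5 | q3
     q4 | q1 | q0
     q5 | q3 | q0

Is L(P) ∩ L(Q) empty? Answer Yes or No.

The empty string ε is accepted by both P and Q.
Hence L(P) ∩ L(Q) ≠ ∅.

No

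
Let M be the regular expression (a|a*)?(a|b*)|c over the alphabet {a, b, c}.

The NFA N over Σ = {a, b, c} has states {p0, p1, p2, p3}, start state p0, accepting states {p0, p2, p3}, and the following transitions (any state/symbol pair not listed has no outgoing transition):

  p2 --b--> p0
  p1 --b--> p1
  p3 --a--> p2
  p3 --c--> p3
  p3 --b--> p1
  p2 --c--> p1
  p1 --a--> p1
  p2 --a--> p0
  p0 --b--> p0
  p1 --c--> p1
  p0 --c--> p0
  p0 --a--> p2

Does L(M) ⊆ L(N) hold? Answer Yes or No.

Yes

Converting the expression M to a DFA (subset construction, then merging equivalent states) gives the minimal DFA with states {m0, m1, m2, m3, m4}, start state m0, accepting states {m0, m1, m2, m3} and transitions m0: a→m1, b→m2, c→m3; m1: a→m1, b→m2, c→m4; m2: a→m4, b→m2, c→m4; m3: a→m4, b→m4, c→m4; m4: a→m4, b→m4, c→m4.
Exploring the product automaton M × N from the start pair (m0, p0), following both machines on each input symbol, reaches 8 state pairs: (m0, p0), (m1, p2), (m2, p0), (m3, p0), (m1, p0), (m4, p1), (m4, p2), (m4, p0).
M accepts in {m0, m1, m2, m3} and N accepts in {p0, p2, p3}. The reachable pairs whose M-component is accepting are (m0, p0), (m1, p2), (m2, p0), (m3, p0), (m1, p0); in each of them the N-component is accepting too, so the product for L(M) \ L(N) (M-component accepting, N-component rejecting) has no reachable accepting pair and the difference is empty.
Hence every string in L(M) is also in L(N).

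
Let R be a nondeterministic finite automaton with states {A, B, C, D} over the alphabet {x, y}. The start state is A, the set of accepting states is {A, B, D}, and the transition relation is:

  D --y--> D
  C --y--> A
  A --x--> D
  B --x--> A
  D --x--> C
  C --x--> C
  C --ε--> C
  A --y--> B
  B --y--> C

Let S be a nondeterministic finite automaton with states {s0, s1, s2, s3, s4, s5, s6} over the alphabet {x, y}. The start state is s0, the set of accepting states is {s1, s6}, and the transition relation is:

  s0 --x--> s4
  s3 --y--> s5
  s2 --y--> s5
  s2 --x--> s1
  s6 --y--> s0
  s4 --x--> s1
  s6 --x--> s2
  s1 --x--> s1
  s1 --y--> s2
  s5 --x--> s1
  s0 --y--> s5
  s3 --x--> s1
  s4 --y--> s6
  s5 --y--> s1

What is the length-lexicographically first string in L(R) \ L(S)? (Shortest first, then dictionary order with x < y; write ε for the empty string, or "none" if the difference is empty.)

The empty string ε is accepted by R but not by S.
Since ε is the unique shortest string, it is the required witness.

ε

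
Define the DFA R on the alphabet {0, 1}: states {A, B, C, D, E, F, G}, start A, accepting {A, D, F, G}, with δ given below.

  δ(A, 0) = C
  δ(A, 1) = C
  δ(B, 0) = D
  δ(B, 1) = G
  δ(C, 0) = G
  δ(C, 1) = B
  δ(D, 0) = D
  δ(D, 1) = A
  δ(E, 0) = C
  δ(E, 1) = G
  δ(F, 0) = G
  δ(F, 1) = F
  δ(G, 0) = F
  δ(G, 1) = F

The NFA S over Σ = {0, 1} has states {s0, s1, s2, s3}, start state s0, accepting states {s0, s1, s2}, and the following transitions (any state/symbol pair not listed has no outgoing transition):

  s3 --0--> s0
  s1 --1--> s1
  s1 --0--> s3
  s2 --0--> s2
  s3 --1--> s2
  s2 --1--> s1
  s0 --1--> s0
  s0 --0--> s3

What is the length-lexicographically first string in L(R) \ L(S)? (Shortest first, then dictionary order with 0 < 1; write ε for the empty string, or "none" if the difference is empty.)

The string 10 is accepted by R but not by S.
No shorter string lies in the difference, and 10 is the lexicographically first length-2 string in L(R) \ L(S).

10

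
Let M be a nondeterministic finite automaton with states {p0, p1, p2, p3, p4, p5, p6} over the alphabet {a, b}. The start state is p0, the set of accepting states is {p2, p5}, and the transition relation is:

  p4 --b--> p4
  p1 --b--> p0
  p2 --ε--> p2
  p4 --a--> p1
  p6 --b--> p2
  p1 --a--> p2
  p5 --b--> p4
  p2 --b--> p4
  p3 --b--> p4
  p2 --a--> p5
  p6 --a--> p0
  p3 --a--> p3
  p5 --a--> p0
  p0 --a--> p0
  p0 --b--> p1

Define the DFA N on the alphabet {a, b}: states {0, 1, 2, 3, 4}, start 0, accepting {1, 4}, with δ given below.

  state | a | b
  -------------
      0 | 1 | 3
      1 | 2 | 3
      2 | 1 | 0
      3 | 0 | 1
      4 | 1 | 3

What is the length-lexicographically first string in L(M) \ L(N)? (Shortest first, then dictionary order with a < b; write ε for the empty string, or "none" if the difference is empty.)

The string ba is accepted by M but not by N.
No shorter string lies in the difference, and ba is the lexicographically first length-2 string in L(M) \ L(N).

ba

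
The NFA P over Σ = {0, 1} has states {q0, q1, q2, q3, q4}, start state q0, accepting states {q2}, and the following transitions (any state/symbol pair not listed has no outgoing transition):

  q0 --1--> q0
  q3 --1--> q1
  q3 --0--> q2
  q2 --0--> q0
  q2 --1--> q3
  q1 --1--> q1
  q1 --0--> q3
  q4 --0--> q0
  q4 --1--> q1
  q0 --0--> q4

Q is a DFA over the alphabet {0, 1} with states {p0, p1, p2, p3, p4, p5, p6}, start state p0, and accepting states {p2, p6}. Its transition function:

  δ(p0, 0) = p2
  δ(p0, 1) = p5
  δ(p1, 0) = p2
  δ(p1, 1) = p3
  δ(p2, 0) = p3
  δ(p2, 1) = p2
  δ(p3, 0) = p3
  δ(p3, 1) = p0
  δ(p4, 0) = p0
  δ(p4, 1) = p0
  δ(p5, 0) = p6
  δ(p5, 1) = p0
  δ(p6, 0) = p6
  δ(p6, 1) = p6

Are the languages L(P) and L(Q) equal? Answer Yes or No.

No

The string 0100 is accepted by P but rejected by Q.
So L(P) ≠ L(Q).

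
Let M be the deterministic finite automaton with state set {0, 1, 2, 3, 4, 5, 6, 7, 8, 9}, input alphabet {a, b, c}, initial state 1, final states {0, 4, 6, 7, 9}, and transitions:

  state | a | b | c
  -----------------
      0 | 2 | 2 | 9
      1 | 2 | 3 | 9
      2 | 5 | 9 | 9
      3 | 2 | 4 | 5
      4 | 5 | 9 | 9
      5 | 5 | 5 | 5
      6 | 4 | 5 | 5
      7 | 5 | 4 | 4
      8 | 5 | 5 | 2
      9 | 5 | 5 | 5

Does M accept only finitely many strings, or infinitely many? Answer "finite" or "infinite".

finite

The useful states (reachable from 1 and able to reach an accepting state) are {1, 2, 3, 4, 9}.
Restricted to these states the transition graph has no cycle, so every accepting path has bounded length and L is finite.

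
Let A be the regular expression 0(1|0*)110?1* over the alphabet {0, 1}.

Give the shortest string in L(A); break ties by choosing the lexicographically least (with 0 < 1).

011

By inspection of the expression, no string of length less than 3 matches, and 011 is the lexicographically first match of length 3.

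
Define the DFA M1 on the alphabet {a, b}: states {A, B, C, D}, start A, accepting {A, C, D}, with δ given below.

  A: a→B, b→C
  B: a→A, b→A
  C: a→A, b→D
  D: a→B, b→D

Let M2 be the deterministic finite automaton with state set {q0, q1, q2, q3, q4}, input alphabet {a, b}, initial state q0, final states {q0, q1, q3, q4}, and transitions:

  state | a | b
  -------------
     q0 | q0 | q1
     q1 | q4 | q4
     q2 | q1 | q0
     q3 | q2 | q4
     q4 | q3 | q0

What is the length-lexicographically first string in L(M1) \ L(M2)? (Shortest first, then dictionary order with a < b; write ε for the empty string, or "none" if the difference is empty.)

baaa

The string baaa is accepted by M1 but not by M2.
No shorter string lies in the difference, and baaa is the lexicographically first length-4 string in L(M1) \ L(M2).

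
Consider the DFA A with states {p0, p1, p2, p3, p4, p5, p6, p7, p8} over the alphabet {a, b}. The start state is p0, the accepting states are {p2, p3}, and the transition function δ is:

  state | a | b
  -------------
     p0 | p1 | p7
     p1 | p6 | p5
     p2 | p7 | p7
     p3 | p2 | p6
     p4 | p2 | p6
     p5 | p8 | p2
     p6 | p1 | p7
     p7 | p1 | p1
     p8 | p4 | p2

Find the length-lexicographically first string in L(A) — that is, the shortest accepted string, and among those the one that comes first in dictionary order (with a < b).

abb

A breadth-first search from p0 reaches an accepting state first via the path p0 → p1 → p5 → p2 on input abb.
No string of length < 3 is accepted (BFS exhausts all shorter strings without reaching an accepting state), and abb is the lexicographically least accepting string of length 3.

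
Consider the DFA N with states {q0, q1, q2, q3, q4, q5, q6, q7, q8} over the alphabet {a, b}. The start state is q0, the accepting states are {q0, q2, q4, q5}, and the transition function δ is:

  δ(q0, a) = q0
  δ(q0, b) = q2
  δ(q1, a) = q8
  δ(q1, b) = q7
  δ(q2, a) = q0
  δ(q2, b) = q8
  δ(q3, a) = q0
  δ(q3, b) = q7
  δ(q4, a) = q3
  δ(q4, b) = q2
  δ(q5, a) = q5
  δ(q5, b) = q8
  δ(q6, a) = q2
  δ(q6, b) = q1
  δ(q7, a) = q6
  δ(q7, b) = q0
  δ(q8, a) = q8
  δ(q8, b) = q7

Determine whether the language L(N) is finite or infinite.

State q0 is reachable from the start and can reach an accepting state, and it lies on the cycle q0 → q0.
Traversing that cycle any number of times yields accepted strings of unbounded length, so the language is infinite.

infinite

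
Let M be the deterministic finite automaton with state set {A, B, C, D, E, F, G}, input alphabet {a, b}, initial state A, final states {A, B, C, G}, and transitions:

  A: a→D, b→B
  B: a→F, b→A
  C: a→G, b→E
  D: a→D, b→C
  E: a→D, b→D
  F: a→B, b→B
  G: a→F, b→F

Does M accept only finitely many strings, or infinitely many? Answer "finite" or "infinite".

State A is reachable from the start and can reach an accepting state, and it lies on the cycle A → B → A.
Traversing that cycle any number of times yields accepted strings of unbounded length, so the language is infinite.

infinite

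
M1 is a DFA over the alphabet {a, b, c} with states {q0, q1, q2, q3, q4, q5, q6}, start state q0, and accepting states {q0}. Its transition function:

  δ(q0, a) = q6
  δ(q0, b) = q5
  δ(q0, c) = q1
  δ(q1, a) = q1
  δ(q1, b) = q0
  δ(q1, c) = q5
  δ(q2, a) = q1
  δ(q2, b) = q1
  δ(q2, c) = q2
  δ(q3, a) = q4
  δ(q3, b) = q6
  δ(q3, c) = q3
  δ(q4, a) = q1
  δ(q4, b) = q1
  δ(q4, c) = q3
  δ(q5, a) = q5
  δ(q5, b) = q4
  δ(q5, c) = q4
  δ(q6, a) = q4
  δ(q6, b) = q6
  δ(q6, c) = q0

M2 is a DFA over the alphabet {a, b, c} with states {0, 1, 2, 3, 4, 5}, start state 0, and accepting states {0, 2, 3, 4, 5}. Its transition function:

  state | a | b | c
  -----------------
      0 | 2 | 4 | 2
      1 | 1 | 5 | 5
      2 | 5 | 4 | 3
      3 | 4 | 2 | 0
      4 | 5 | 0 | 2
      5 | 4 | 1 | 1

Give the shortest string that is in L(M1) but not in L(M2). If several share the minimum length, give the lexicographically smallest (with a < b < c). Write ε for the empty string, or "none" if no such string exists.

The string cab is accepted by M1 but not by M2.
No shorter string lies in the difference, and cab is the lexicographically first length-3 string in L(M1) \ L(M2).

cab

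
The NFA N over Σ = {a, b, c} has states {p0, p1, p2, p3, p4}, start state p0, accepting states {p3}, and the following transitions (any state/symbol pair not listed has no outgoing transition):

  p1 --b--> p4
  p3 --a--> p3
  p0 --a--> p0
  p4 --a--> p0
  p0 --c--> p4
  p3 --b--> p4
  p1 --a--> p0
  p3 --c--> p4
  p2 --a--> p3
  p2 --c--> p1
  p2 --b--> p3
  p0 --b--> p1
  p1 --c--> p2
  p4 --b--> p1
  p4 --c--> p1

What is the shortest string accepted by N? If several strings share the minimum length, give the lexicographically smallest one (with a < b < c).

bca

A breadth-first search from p0 reaches an accepting state first via the path p0 → p1 → p2 → p3 on input bca.
No string of length < 3 is accepted (BFS exhausts all shorter strings without reaching an accepting state), and bca is the lexicographically least accepting string of length 3.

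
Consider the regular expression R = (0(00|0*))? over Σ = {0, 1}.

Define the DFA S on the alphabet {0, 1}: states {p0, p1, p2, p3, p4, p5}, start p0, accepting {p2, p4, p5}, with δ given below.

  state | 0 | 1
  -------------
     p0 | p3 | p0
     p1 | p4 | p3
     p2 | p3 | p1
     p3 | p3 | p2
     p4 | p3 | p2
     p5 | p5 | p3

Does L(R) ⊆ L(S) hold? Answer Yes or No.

The empty string ε is in L(R) but not in L(S).
So L(R) ⊄ L(S).

No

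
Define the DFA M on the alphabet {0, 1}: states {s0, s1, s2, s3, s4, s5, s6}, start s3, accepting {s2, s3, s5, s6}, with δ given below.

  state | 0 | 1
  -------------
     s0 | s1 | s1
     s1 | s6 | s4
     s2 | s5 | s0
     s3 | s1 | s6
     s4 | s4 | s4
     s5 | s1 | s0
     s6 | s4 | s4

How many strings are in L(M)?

3

The useful subgraph on states {s1, s3, s6} is acyclic, so L(M) is finite; the longest accepting path visits 3 useful states, giving maximum string length 2.
Counting accepting paths from s3 by length: 1 of length 0, 1 of length 1, 1 of length 2. Total 3.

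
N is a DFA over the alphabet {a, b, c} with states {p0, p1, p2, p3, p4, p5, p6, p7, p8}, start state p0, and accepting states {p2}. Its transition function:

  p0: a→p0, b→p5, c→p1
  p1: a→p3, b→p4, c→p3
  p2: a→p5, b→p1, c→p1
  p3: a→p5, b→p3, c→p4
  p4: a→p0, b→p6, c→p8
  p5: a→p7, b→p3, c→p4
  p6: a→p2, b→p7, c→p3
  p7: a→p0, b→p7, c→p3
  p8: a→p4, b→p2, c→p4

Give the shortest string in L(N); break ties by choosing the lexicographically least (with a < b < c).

bcba

A breadth-first search from p0 reaches an accepting state first via the path p0 → p5 → p4 → p6 → p2 on input bcba.
No string of length < 4 is accepted (BFS exhausts all shorter strings without reaching an accepting state), and bcba is the lexicographically least accepting string of length 4.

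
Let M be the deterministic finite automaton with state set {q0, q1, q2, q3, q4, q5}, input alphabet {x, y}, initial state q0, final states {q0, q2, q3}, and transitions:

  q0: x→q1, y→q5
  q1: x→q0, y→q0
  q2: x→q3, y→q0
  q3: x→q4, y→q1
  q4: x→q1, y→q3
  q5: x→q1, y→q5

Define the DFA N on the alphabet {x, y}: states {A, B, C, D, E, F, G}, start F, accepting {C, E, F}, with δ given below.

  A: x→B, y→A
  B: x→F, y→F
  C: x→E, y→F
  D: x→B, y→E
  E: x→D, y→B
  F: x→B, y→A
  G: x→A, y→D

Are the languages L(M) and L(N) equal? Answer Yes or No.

Yes

Exploring the product automaton M × N from the start pair (q0, F), following both machines on each input symbol, reaches 3 state pairs: (q0, F), (q1, B), (q5, A).
M accepts in {q0, q2, q3} and N accepts in {C, E, F}. In every reachable pair the two components are either both accepting — (q0, F) — or both non-accepting, so no string is accepted by exactly one of the machines: L(M) \ L(N) and L(N) \ L(M) are both empty.
Hence every string is accepted by M iff it is accepted by N, and the two languages coincide.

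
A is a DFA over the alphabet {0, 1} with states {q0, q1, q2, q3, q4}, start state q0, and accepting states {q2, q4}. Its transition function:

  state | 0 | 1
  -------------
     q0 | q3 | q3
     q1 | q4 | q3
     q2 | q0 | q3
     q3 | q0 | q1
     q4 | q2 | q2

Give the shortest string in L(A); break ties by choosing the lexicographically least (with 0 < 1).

A breadth-first search from q0 reaches an accepting state first via the path q0 → q3 → q1 → q4 on input 010.
No string of length < 3 is accepted (BFS exhausts all shorter strings without reaching an accepting state), and 010 is the lexicographically least accepting string of length 3.

010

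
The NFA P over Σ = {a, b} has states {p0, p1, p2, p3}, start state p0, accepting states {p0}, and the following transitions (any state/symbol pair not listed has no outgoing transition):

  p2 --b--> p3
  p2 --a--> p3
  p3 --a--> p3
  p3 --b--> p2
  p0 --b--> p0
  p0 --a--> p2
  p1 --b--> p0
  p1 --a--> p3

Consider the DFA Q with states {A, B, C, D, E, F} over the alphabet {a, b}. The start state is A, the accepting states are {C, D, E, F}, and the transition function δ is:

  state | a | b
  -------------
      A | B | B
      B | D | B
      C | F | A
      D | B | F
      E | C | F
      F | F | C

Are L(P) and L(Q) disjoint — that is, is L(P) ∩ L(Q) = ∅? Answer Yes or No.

Exploring the product automaton P × Q from the start pair (p0, A), following both machines on each input symbol, reaches 12 state pairs: (p0, A), (p2, B), (p0, B), (p3, D), (p3, B), (p2, D), (p2, F), (p3, F), (p3, C), (p2, C), (p2, A), (p3, A).
P accepts in {p0} and Q accepts in {C, D, E, F}; no reachable pair has both components accepting, so no string drives both machines to acceptance simultaneously and L(P) ∩ L(Q) = ∅.
So no string is accepted by both, and the intersection is empty.

Yes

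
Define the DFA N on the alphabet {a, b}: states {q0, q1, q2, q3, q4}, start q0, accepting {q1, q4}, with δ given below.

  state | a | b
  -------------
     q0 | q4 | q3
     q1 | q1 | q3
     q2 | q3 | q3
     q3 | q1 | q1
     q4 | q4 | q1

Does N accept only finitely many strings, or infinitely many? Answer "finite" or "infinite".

infinite

State q1 is reachable from the start and can reach an accepting state, and it lies on the cycle q1 → q1.
Traversing that cycle any number of times yields accepted strings of unbounded length, so the language is infinite.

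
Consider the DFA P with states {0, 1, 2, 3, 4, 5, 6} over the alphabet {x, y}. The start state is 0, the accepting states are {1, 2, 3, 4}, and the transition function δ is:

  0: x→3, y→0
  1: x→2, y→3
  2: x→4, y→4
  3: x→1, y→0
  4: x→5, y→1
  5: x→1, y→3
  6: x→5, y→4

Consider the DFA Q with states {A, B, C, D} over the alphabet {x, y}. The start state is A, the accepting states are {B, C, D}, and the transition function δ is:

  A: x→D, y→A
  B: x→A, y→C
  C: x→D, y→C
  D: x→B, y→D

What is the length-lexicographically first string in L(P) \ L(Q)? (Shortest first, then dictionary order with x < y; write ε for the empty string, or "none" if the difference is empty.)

xxx

The string xxx is accepted by P but not by Q.
No shorter string lies in the difference, and xxx is the lexicographically first length-3 string in L(P) \ L(Q).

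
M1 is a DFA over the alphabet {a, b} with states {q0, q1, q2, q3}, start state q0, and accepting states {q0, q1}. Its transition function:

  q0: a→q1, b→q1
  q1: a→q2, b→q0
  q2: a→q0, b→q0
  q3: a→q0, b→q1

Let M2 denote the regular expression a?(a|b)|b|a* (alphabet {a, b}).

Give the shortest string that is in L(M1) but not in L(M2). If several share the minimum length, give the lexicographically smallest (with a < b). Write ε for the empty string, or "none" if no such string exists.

The string bb is accepted by M1 but not by M2.
No shorter string lies in the difference, and bb is the lexicographically first length-2 string in L(M1) \ L(M2).

bb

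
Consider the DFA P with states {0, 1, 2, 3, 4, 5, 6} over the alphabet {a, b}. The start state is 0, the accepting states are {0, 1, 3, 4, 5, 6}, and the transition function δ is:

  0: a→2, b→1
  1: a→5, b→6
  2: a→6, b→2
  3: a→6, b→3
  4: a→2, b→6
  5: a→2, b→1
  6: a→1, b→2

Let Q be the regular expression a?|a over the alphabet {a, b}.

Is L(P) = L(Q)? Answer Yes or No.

No

The string b is accepted by P but rejected by Q.
So L(P) ≠ L(Q).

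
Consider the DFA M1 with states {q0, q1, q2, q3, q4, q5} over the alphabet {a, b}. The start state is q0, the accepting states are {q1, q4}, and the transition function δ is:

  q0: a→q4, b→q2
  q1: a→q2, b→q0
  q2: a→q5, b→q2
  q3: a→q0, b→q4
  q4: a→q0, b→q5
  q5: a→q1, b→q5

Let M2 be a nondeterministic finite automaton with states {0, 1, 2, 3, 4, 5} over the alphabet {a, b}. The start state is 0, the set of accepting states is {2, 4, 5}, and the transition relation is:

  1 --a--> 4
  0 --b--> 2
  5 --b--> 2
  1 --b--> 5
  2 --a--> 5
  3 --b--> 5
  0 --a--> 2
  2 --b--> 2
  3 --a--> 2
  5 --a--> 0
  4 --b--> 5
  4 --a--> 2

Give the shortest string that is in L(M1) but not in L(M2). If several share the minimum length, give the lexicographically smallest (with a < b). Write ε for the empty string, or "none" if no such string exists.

aaa

The string aaa is accepted by M1 but not by M2.
No shorter string lies in the difference, and aaa is the lexicographically first length-3 string in L(M1) \ L(M2).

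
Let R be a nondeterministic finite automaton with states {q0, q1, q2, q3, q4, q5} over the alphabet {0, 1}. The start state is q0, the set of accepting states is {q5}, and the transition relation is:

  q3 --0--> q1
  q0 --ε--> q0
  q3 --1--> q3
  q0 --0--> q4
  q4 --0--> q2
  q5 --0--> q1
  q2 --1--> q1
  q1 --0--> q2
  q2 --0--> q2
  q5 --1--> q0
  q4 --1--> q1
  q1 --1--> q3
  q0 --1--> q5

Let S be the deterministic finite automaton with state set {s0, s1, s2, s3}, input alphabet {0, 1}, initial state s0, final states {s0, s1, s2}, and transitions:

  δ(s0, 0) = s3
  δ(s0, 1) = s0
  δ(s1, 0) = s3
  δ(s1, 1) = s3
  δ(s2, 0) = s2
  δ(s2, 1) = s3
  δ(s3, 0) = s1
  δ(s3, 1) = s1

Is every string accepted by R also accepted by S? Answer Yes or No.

Exploring the product automaton R × S from the start pair (q0, s0), following both machines on each input symbol, reaches 9 state pairs: (q0, s0), (q4, s3), (q5, s0), (q2, s1), (q1, s1), (q1, s3), (q2, s3), (q3, s3), (q3, s1).
R accepts in {q5} and S accepts in {s0, s1, s2}. The reachable pairs whose R-component is accepting are (q5, s0); in each of them the S-component is accepting too, so the product for L(R) \ L(S) (R-component accepting, S-component rejecting) has no reachable accepting pair and the difference is empty.
Hence every string in L(R) is also in L(S).

Yes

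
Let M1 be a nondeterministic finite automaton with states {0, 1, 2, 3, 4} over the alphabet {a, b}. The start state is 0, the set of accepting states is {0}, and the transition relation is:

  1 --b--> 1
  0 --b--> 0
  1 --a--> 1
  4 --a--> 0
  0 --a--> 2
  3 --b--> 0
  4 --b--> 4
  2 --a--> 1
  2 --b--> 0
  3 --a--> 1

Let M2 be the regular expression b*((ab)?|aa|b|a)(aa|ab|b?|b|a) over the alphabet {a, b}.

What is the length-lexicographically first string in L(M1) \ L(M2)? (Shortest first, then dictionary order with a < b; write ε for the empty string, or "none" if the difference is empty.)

abbb

The string abbb is accepted by M1 but not by M2.
No shorter string lies in the difference, and abbb is the lexicographically first length-4 string in L(M1) \ L(M2).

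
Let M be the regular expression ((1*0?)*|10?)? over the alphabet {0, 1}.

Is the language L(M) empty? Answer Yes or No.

The empty string ε matches the expression, so it belongs to L(M).
Since L(M) contains at least one string, it is not empty.

No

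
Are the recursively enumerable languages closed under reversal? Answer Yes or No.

Yes

Reverse the input and run the recogniser for L on it; this accepts exactly Lᴿ.
So the recursively enumerable languages are closed under reversal.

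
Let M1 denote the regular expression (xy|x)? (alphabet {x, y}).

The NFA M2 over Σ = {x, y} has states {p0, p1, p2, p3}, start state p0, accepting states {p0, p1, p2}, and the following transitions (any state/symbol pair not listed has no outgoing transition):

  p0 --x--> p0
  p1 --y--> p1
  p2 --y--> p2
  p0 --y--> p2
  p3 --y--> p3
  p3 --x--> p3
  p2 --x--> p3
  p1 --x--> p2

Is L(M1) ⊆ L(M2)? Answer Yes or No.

Converting the expression M1 to a DFA (subset construction, then merging equivalent states) gives the minimal DFA with states {r0, r1, r2, r3}, start state r0, accepting states {r0, r1, r3} and transitions r0: x→r1, y→r2; r1: x→r2, y→r3; r2: x→r2, y→r2; r3: x→r2, y→r2.
Exploring the product automaton M1 × M2 from the start pair (r0, p0), following both machines on each input symbol, reaches 6 state pairs: (r0, p0), (r1, p0), (r2, p2), (r2, p0), (r3, p2), (r2, p3).
M1 accepts in {r0, r1, r3} and M2 accepts in {p0, p1, p2}. The reachable pairs whose M1-component is accepting are (r0, p0), (r1, p0), (r3, p2); in each of them the M2-component is accepting too, so the product for L(M1) \ L(M2) (M1-component accepting, M2-component rejecting) has no reachable accepting pair and the difference is empty.
Hence every string in L(M1) is also in L(M2).

Yes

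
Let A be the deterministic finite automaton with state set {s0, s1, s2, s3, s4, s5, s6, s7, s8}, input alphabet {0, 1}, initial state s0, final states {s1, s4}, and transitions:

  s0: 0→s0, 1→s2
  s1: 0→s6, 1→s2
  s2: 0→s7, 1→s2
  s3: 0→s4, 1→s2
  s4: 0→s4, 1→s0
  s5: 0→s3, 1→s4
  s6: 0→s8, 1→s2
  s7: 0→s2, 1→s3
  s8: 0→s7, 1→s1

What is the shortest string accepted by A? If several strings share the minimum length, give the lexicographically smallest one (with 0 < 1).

1010

A breadth-first search from s0 reaches an accepting state first via the path s0 → s2 → s7 → s3 → s4 on input 1010.
No string of length < 4 is accepted (BFS exhausts all shorter strings without reaching an accepting state), and 1010 is the lexicographically least accepting string of length 4.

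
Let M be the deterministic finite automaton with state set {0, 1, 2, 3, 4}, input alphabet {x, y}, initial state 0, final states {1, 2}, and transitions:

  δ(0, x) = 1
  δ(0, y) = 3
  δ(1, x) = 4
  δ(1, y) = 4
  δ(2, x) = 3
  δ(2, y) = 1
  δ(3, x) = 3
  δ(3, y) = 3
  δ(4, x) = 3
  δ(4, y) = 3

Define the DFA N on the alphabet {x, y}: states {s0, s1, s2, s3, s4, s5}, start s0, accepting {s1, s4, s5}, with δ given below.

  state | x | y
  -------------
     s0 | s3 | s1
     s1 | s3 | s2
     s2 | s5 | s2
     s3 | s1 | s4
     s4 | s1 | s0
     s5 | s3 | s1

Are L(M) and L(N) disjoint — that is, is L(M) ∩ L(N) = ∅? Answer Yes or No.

Exploring the product automaton M × N from the start pair (0, s0), following both machines on each input symbol, reaches 10 state pairs: (0, s0), (1, s3), (3, s1), (4, s1), (4, s4), (3, s3), (3, s2), (3, s0), (3, s4), (3, s5).
M accepts in {1, 2} and N accepts in {s1, s4, s5}; no reachable pair has both components accepting, so no string drives both machines to acceptance simultaneously and L(M) ∩ L(N) = ∅.
So no string is accepted by both, and the intersection is empty.

Yes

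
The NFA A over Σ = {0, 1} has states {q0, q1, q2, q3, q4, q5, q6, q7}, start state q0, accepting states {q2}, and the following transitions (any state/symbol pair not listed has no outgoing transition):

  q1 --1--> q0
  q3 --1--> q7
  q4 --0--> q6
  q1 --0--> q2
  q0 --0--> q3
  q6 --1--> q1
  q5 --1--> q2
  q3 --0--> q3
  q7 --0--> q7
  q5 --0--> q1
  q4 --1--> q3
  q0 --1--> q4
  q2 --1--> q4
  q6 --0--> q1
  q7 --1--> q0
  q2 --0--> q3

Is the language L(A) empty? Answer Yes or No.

No

The string 1000 is accepted: the run q0 → q4 → q6 → q1 → q2 ends in the accepting state q2.
Since at least one string is accepted, L(A) is not empty.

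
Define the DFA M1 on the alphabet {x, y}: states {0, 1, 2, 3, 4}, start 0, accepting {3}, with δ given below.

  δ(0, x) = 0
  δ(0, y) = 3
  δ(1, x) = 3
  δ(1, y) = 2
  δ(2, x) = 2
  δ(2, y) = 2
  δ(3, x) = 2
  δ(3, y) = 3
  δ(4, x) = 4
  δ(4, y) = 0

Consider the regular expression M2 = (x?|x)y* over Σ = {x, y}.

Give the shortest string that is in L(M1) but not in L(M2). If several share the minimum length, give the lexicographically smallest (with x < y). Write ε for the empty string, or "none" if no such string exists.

The string xxy is accepted by M1 but not by M2.
No shorter string lies in the difference, and xxy is the lexicographically first length-3 string in L(M1) \ L(M2).

xxy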